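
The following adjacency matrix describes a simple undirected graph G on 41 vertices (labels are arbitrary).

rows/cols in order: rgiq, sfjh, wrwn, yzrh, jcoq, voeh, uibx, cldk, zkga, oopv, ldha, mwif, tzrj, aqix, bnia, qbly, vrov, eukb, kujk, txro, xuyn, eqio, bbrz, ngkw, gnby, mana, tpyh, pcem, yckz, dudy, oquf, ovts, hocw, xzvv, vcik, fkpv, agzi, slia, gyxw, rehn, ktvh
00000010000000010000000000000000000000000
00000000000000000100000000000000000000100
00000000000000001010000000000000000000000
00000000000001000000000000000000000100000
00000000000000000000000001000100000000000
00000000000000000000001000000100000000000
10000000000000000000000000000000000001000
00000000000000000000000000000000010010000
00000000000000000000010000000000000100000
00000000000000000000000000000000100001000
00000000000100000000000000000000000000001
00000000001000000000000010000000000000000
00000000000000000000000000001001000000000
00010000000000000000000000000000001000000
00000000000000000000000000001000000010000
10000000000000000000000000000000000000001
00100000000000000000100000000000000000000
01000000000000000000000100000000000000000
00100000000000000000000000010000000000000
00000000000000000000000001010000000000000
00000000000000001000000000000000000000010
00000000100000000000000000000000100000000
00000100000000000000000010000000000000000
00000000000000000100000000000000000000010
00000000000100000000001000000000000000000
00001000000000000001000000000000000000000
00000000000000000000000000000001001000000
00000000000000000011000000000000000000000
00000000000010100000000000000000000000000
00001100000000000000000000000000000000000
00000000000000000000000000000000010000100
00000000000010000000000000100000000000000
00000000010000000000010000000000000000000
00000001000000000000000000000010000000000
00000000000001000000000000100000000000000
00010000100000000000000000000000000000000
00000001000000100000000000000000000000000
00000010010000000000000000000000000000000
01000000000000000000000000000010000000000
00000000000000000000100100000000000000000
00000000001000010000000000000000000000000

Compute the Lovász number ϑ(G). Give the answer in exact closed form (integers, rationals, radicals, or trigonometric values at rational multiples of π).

N(gnby) = {mwif, bbrz}, |N(gnby)| = 2.
deg(xuyn) = 2; N(xuyn) = {vrov, rehn}.
deg(hocw) = 2; N(hocw) = {oopv, eqio}.
Vertex ktvh has 2 neighbors: ldha, qbly.
deg(v) = 2 for all v (|V|=41); this is C_{41}, the 41-cycle.
The 21 distinct eigenvalues: [2.0, 1.977, 1.907, 1.792, 1.636, 1.441, 1.212, 0.955, 0.676, 0.381, 0.077, -0.229, -0.53, -0.818, -1.087, -1.331, -1.543, -1.719, -1.855, -1.947, -1.994].
With N=41: ϑ(G) = 41·(-(-1)*2*cos(pi/41))/(2−(-2*cos(pi/41))) = 41*cos(pi/41)/(cos(pi/41) + 1).
ϑ(G) ≈ 20.46988.
20 ≤ 41*cos(pi/41)/(cos(pi/41) + 1) ≤ 21: both strict.

41*cos(pi/41)/(cos(pi/41) + 1)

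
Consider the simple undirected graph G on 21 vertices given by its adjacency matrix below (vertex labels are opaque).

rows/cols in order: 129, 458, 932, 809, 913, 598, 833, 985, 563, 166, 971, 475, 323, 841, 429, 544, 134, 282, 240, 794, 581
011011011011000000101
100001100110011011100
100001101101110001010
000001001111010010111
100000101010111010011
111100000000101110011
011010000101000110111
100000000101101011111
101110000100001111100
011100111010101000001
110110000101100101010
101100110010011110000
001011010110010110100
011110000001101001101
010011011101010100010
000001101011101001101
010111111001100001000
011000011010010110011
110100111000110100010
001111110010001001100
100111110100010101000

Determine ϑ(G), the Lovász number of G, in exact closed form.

Vertex 323 has 10 neighbors: 932, 913, 598, 985, 166, 971, 841, 544, 134, 240.
N(282) = {458, 932, 985, 563, 971, 841, 544, 134, 794, 581}, |N(282)| = 10.
N(563) = {129, 932, 809, 913, 166, 429, 544, 134, 282, 240}, |N(563)| = 10.
Vertex 581 has 10 neighbors: 129, 809, 913, 598, 833, 985, 166, 841, 544, 282.
Every vertex has degree 10 (N=21); Kneser K(7,2) on C(7,2)=21 vertices.
spec(A) ≈ [10.0, 1.0, -4.0] (distinct, 5 d.p.).
ϑ = −N·λ_min/(λ_max−λ_min) = −21·(-4)/(10−(-4)) = 6.
Numerically 6.0000.

6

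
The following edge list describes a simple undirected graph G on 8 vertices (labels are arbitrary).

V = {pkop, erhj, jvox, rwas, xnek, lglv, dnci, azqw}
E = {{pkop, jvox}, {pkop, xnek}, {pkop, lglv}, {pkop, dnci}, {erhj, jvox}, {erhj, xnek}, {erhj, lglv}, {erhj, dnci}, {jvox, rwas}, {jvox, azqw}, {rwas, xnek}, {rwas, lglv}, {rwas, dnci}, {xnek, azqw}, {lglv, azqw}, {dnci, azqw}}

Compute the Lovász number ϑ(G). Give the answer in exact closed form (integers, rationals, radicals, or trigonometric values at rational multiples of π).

4

deg(jvox) = 4; N(jvox) = {pkop, erhj, rwas, azqw}.
Vertex rwas has 4 neighbors: jvox, xnek, lglv, dnci.
Vertex azqw has 4 neighbors: jvox, xnek, lglv, dnci.
Vertex dnci has 4 neighbors: pkop, erhj, rwas, azqw.
K_{4,4} (perfect); ϑ(G) = α(G) = max{4,4} = 4.
Numerically 4.0000.
Lovász sandwich 4 ≤ 4 ≤ 4: collapsed.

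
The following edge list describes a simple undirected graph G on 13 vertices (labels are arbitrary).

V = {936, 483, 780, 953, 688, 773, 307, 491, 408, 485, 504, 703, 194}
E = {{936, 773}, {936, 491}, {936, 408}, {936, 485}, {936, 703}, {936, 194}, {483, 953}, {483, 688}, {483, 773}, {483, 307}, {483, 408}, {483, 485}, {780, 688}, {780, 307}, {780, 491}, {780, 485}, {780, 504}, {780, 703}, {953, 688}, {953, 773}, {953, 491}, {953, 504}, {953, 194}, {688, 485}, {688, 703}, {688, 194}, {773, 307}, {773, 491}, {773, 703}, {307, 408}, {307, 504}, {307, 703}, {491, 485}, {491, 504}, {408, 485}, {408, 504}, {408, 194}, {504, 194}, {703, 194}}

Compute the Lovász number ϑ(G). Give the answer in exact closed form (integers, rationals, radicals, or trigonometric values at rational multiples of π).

sqrt(13)

Vertex 688 has 6 neighbors: 483, 780, 953, 485, 703, 194.
deg(773) = 6; N(773) = {936, 483, 953, 307, 491, 703}.
deg(504) = 6; N(504) = {780, 953, 307, 491, 408, 194}.
deg(194) = 6; N(194) = {936, 953, 688, 408, 504, 703}.
G on 13 vertices is 6-regular; strongly regular (13,6,2,3).
spec(A) ≈ [6.0, 1.302776, -2.302776] (distinct, 6 d.p.).
Lovász: ϑ = −13(-sqrt(13)/2 - 1/2)/(6+-(-sqrt(13)/2 - 1/2)) = sqrt(13).
Numerically 3.605551275.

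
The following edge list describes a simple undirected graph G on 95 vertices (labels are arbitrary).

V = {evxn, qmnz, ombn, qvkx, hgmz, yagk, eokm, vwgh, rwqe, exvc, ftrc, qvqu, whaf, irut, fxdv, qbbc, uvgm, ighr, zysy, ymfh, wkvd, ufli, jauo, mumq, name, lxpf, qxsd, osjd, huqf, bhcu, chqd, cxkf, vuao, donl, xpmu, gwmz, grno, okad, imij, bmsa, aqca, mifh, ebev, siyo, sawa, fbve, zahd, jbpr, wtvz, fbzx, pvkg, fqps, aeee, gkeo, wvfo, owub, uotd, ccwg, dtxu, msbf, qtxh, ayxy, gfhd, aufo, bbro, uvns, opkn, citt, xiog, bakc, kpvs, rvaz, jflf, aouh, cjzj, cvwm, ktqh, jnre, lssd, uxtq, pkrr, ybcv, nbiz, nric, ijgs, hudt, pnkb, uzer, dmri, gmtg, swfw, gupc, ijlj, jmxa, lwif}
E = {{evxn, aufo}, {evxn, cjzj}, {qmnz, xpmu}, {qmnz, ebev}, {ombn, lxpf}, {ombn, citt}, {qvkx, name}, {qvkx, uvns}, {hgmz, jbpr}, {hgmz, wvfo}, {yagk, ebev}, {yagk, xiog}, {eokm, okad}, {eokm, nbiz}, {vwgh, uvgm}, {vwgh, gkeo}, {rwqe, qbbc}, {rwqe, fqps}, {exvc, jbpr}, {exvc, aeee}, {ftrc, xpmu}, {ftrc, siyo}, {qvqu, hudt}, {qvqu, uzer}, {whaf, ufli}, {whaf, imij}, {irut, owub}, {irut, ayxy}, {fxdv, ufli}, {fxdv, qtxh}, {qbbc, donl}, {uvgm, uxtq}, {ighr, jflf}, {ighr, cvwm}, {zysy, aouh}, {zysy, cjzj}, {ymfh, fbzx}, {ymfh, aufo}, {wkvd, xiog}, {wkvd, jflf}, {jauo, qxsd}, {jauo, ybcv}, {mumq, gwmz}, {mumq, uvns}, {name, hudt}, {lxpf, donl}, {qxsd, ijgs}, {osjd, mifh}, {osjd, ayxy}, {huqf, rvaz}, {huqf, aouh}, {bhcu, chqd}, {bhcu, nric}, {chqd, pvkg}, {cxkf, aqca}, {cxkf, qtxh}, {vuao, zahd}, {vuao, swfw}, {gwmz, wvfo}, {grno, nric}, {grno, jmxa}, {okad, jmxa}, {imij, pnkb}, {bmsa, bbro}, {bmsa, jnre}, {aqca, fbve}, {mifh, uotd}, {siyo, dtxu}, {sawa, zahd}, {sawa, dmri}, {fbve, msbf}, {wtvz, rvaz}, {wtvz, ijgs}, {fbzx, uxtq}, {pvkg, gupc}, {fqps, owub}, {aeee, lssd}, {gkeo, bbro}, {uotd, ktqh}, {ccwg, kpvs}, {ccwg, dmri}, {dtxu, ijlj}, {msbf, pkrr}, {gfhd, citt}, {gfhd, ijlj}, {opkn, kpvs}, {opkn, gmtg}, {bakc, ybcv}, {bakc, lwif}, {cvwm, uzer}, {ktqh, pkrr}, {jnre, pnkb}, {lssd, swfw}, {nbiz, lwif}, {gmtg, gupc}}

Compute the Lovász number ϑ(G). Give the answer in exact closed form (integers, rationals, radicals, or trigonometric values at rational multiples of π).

Vertex nbiz has 2 neighbors: eokm, lwif.
deg(kpvs) = 2; N(kpvs) = {ccwg, opkn}.
deg(ymfh) = 2; N(ymfh) = {fbzx, aufo}.
N(aeee) = {exvc, lssd}, |N(aeee)| = 2.
G on 95 vertices is 2-regular; connected 2-regular on 95 ⇒ C_{95}.
A has 48 distinct eigenvalues ≈ [2.0, 1.99563, 1.98253, 1.96076, 1.93042, 1.89163, 1.84458, 1.78946, 1.72651, 1.65602, 1.57828, 1.49364, 1.40247, 1.30517, 1.20216, 1.0939, 0.98085, 0.86351, 0.74239, 0.61803, 0.49097, 0.36176, 0.23097, 0.09917, -0.03307, -0.16516, -0.29653, -0.4266, -0.55481, -0.68059, -0.80339, -0.92268, -1.03794, -1.14866, -1.25435, -1.35456, -1.44885, -1.5368, -1.61803, -1.69219, -1.75895, -1.81801, -1.86913, -1.91207, -1.94665, -1.97272, -1.99017, -1.99891].
With N=95: ϑ(G) = 95·(-(-1)*2*cos(pi/95))/(2−(-2*cos(pi/95))) = 95*cos(pi/95)/(cos(pi/95) + 1).
≈ 47.48701131 (to 8 d.p.).
47 ≤ 95*cos(pi/95)/(cos(pi/95) + 1) ≤ 48: both strict.

95*cos(pi/95)/(cos(pi/95) + 1)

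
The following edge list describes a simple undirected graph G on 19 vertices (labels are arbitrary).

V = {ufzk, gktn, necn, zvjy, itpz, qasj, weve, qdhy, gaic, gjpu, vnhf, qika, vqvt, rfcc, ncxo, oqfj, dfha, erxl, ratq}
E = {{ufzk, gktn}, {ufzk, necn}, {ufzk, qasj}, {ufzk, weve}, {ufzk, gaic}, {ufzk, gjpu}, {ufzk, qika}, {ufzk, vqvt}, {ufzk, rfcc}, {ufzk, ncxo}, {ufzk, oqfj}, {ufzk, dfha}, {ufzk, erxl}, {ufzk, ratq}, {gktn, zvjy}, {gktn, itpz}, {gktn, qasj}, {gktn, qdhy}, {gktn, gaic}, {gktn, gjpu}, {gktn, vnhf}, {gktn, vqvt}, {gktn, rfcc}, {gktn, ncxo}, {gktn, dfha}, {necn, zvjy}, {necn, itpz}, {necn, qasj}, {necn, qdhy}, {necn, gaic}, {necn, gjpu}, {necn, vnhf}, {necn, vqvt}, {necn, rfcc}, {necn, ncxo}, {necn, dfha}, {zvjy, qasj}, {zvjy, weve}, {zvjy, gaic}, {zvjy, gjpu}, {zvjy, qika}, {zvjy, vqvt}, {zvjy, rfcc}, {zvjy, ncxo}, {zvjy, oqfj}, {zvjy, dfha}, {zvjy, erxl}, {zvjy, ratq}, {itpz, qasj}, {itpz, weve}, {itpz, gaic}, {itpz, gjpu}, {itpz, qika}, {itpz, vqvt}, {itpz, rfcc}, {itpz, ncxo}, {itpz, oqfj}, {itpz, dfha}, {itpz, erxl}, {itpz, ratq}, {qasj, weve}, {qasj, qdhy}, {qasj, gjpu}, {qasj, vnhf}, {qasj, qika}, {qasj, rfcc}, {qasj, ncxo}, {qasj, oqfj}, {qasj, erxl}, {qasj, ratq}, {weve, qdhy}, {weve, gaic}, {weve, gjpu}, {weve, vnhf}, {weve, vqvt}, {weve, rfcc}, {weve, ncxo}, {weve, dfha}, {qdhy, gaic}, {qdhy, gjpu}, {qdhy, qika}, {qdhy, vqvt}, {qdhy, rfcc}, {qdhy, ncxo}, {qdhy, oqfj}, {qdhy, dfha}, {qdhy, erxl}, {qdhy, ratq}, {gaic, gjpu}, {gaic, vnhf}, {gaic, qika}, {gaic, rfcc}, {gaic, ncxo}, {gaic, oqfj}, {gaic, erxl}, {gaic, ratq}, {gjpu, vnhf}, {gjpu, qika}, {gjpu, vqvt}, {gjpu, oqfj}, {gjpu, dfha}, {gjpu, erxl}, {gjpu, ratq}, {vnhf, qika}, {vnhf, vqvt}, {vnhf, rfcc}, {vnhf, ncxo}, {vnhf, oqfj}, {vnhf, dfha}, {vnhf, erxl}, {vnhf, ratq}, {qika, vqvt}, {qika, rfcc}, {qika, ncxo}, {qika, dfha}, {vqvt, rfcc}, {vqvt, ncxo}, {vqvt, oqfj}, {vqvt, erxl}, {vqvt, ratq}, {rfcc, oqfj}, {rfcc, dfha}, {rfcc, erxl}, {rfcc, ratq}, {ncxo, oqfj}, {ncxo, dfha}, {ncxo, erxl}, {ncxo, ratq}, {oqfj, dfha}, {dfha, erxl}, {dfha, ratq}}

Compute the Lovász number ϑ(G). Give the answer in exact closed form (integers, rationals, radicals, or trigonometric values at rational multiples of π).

N(qasj) = {ufzk, gktn, necn, zvjy, itpz, weve, qdhy, gjpu, vnhf, qika, rfcc, ncxo, oqfj, erxl, ratq}, |N(qasj)| = 15.
Vertex zvjy has 14 neighbors: gktn, necn, qasj, weve, gaic, gjpu, qika, vqvt, rfcc, ncxo, oqfj, dfha, erxl, ratq.
deg(erxl) = 12; N(erxl) = {ufzk, zvjy, itpz, qasj, qdhy, gaic, gjpu, vnhf, vqvt, rfcc, ncxo, dfha}.
Vertex ncxo has 16 neighbors: ufzk, gktn, necn, zvjy, itpz, qasj, weve, qdhy, gaic, vnhf, qika, vqvt, oqfj, dfha, erxl, ratq.
Complete multipartite on [7, 5, 4, 3]: sandwich collapses at ϑ=7.
ϑ(G) ≈ 7.0000000.
Lovász sandwich 7 ≤ 7 ≤ 7: collapsed.

7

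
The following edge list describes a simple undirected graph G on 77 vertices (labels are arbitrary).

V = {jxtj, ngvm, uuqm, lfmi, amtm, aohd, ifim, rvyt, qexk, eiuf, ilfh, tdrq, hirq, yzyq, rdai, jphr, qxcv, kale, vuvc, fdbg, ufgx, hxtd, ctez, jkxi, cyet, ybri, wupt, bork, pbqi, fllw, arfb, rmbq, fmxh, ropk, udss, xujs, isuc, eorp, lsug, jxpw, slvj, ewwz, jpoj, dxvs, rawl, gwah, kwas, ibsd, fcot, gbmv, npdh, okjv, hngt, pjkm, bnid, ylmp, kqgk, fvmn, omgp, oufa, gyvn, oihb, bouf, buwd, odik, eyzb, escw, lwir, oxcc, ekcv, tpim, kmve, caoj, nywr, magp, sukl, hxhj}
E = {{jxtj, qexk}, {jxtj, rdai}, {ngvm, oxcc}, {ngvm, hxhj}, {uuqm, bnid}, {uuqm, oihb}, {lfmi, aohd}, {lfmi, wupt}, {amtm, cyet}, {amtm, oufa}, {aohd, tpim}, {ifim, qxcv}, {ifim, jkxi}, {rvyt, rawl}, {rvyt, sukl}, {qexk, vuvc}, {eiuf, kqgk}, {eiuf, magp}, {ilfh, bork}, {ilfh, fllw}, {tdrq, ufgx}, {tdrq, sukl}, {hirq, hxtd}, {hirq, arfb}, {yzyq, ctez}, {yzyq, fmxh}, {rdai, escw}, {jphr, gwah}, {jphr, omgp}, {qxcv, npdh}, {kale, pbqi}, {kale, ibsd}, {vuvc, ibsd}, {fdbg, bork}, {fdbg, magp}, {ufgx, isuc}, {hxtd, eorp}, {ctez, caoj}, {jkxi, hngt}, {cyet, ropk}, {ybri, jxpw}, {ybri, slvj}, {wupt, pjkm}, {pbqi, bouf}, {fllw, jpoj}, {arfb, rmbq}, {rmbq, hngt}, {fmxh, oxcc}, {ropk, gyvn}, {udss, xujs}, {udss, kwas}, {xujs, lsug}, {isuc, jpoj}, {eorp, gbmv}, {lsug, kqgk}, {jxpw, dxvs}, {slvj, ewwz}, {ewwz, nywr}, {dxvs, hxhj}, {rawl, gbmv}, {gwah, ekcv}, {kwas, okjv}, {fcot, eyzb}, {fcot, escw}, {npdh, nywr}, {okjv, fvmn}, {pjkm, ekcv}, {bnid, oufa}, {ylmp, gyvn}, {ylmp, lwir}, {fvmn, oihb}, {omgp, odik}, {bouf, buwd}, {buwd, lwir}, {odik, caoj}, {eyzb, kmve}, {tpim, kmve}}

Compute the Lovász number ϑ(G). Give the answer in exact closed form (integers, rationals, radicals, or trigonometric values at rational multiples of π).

Vertex oufa has 2 neighbors: amtm, bnid.
Vertex ngvm has 2 neighbors: oxcc, hxhj.
Vertex pjkm has 2 neighbors: wupt, ekcv.
Vertex hxhj has 2 neighbors: ngvm, dxvs.
deg(v) = 2 for all v (|V|=77); a single 77-cycle (edge-transitive).
A has 39 distinct eigenvalues ≈ [2.0, 1.993345, 1.973425, 1.940372, 1.894406, 1.835833, 1.765043, 1.682507, 1.588774, 1.484468, 1.370283, 1.24698, 1.115377, 0.976352, 0.83083, 0.679779, 0.524203, 0.36514, 0.203646, 0.040797, -0.122323, -0.28463, -0.445042, -0.602492, -0.755933, -0.904344, -1.046736, -1.182162, -1.309721, -1.428565, -1.537901, -1.637003, -1.725211, -1.801938, -1.866673, -1.918986, -1.958528, -1.985037, -1.998336].
ϑ = −N·λ_min/(λ_max−λ_min) = −77·(-2*cos(pi/77))/(2−(-2*cos(pi/77))) = 77*cos(pi/77)/(cos(pi/77) + 1).
ϑ(G) ≈ 38.48397347.
α=38, χ(Ḡ)=39; ϑ=77*cos(pi/77)/(cos(pi/77) + 1) lies between (both strict).

77*cos(pi/77)/(cos(pi/77) + 1)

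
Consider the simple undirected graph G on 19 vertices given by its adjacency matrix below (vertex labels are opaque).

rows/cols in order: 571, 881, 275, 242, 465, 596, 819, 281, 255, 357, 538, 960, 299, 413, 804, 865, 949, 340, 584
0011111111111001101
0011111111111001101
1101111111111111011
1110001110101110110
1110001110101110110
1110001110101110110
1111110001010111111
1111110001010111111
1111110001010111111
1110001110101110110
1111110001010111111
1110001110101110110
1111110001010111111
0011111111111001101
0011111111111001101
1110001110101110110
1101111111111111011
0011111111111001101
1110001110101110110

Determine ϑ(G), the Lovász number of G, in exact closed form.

N(596) = {571, 881, 275, 819, 281, 255, 538, 299, 413, 804, 949, 340}, |N(596)| = 12.
Vertex 960 has 12 neighbors: 571, 881, 275, 819, 281, 255, 538, 299, 413, 804, 949, 340.
deg(357) = 12; N(357) = {571, 881, 275, 819, 281, 255, 538, 299, 413, 804, 949, 340}.
N(881) = {275, 242, 465, 596, 819, 281, 255, 357, 538, 960, 299, 865, 949, 584}, |N(881)| = 14.
G = K_{7,5,5,2}: α = 7 = χ(Ḡ), so ϑ = 7.
Numerically 7.00000.
7 ≤ 7 ≤ 7: collapsed.

7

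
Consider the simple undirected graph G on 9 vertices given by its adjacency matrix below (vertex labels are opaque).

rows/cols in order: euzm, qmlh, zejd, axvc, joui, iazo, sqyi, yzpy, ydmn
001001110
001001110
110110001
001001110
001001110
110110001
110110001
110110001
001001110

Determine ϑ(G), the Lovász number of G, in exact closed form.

N(qmlh) = {zejd, iazo, sqyi, yzpy}, |N(qmlh)| = 4.
Vertex ydmn has 4 neighbors: zejd, iazo, sqyi, yzpy.
N(joui) = {zejd, iazo, sqyi, yzpy}, |N(joui)| = 4.
deg(yzpy) = 5; N(yzpy) = {euzm, qmlh, axvc, joui, ydmn}.
K_{5,4} (perfect); ϑ(G) = α(G) = max{5,4} = 5.
ϑ(G) ≈ 5.0000.
α=5, χ(Ḡ)=5; ϑ=5 lies between (collapsed).

5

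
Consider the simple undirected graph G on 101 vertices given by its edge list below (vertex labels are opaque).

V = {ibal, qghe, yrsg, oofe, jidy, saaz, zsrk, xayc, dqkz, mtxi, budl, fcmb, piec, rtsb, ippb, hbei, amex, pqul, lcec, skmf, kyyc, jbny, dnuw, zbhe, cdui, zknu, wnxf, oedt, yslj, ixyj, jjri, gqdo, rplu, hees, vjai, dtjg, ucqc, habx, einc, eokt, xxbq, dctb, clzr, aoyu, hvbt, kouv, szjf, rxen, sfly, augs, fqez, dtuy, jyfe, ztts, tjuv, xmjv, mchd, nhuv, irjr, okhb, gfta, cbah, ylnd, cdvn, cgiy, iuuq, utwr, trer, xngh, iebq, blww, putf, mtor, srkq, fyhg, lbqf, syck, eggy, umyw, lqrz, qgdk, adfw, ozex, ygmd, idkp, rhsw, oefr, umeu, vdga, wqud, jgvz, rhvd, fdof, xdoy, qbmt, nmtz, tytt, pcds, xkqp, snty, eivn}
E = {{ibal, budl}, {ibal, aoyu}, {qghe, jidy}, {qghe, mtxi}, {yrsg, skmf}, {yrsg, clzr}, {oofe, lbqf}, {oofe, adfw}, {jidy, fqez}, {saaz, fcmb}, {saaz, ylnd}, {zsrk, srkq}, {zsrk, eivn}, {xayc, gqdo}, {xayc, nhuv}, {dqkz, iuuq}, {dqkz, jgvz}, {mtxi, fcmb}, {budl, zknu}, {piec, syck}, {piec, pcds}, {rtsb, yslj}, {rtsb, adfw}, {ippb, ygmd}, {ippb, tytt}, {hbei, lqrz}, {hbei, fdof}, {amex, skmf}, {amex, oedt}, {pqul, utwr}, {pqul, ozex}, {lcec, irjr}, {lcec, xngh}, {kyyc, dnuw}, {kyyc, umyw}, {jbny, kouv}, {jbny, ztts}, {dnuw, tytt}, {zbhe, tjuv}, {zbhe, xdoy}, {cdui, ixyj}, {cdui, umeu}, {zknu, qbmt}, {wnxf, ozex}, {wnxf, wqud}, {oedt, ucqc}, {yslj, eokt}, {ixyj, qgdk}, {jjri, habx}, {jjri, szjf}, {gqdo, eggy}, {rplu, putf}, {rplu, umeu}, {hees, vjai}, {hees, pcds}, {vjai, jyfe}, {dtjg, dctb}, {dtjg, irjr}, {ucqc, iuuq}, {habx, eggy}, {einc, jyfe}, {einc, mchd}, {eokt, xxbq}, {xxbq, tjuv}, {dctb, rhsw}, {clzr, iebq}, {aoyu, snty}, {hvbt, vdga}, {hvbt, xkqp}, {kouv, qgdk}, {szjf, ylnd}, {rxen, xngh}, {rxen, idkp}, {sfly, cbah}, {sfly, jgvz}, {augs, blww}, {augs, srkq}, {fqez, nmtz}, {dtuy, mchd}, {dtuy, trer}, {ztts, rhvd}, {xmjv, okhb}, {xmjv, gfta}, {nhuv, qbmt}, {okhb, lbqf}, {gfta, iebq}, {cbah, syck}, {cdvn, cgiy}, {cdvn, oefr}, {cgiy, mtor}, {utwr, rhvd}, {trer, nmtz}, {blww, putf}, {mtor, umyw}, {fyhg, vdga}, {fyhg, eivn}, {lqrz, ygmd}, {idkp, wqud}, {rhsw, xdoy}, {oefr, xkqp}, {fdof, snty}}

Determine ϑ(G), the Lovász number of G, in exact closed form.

101*cos(pi/101)/(cos(pi/101) + 1)

N(zknu) = {budl, qbmt}, |N(zknu)| = 2.
Vertex hvbt has 2 neighbors: vdga, xkqp.
N(rhsw) = {dctb, xdoy}, |N(rhsw)| = 2.
Vertex wqud has 2 neighbors: wnxf, idkp.
Every vertex has degree 2 (N=101); this is C_{101}, the 101-cycle.
A has 51 distinct eigenvalues ≈ [2.0, 1.99613, 1.98454, 1.96527, 1.9384, 1.90403, 1.86229, 1.81335, 1.75739, 1.69463, 1.62532, 1.54971, 1.46812, 1.38084, 1.28822, 1.19062, 1.08841, 0.98199, 0.87177, 0.75818, 0.64165, 0.52264, 0.40161, 0.27903, 0.15537, 0.0311, -0.09328, -0.2173, -0.34049, -0.46235, -0.58243, -0.70025, -0.81537, -0.92733, -1.0357, -1.14006, -1.24002, -1.33518, -1.42517, -1.50965, -1.58828, -1.66078, -1.72684, -1.78623, -1.83871, -1.88407, -1.92214, -1.95278, -1.97586, -1.9913, -1.99903].
λ_max=2, λ_min=-2*cos(pi/101); ϑ = −101·λ_min/(λ_max−λ_min) = 101*cos(pi/101)/(cos(pi/101) + 1).
= 50.487783… (decimal).
α=50, χ(Ḡ)=51; ϑ=101*cos(pi/101)/(cos(pi/101) + 1) lies between (both strict).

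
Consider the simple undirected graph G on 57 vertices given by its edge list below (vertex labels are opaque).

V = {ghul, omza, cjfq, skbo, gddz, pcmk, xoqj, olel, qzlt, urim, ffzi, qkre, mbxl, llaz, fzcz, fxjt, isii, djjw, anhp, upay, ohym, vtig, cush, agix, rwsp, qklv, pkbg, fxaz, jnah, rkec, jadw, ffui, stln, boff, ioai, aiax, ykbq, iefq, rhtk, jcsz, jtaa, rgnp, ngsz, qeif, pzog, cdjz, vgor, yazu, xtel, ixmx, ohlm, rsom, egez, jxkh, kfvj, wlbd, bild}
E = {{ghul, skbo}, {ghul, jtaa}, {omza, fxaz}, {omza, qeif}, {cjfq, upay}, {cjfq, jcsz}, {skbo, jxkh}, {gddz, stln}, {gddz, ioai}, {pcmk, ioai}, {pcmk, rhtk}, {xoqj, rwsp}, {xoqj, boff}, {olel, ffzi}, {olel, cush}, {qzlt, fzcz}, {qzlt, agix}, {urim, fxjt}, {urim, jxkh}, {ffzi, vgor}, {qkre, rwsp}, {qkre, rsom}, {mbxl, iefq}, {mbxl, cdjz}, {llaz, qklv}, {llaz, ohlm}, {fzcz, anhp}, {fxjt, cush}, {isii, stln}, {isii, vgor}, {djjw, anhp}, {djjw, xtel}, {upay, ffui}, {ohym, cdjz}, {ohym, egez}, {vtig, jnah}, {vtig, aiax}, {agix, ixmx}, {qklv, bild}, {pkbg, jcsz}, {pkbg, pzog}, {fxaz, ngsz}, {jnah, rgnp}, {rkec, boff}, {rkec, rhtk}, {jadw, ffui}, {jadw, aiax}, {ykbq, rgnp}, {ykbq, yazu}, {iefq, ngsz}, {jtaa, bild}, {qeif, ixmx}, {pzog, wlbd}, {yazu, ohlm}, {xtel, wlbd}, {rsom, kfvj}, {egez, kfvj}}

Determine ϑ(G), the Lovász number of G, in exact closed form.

57*cos(pi/57)/(cos(pi/57) + 1)

deg(ffzi) = 2; N(ffzi) = {olel, vgor}.
N(ghul) = {skbo, jtaa}, |N(ghul)| = 2.
Vertex llaz has 2 neighbors: qklv, ohlm.
Vertex omza has 2 neighbors: fxaz, qeif.
57-vertex 2-regular graph: the odd cycle C_{57}.
Distinct eigenvalues (to 4 d.p.): [2.0, 1.9879, 1.9516, 1.8916, 1.8087, 1.7038, 1.5783, 1.4336, 1.2714, 1.0939, 0.9031, 0.7013, 0.491, 0.2747, 0.0551, -0.1652, -0.3834, -0.597, -0.8034, -1.0, -1.1845, -1.3546, -1.5082, -1.6436, -1.7589, -1.853, -1.9245, -1.9727, -1.997].
ϑ = −N·λ_min/(λ_max−λ_min) = −57·(-2*cos(pi/57))/(2−(-2*cos(pi/57))) = 57*cos(pi/57)/(cos(pi/57) + 1).
≈ 28.47834517 (to 8 d.p.).
Sandwich: α(G)=28 ≤ ϑ(G)=57*cos(pi/57)/(cos(pi/57) + 1) ≤ χ(Ḡ)=29 (both strict).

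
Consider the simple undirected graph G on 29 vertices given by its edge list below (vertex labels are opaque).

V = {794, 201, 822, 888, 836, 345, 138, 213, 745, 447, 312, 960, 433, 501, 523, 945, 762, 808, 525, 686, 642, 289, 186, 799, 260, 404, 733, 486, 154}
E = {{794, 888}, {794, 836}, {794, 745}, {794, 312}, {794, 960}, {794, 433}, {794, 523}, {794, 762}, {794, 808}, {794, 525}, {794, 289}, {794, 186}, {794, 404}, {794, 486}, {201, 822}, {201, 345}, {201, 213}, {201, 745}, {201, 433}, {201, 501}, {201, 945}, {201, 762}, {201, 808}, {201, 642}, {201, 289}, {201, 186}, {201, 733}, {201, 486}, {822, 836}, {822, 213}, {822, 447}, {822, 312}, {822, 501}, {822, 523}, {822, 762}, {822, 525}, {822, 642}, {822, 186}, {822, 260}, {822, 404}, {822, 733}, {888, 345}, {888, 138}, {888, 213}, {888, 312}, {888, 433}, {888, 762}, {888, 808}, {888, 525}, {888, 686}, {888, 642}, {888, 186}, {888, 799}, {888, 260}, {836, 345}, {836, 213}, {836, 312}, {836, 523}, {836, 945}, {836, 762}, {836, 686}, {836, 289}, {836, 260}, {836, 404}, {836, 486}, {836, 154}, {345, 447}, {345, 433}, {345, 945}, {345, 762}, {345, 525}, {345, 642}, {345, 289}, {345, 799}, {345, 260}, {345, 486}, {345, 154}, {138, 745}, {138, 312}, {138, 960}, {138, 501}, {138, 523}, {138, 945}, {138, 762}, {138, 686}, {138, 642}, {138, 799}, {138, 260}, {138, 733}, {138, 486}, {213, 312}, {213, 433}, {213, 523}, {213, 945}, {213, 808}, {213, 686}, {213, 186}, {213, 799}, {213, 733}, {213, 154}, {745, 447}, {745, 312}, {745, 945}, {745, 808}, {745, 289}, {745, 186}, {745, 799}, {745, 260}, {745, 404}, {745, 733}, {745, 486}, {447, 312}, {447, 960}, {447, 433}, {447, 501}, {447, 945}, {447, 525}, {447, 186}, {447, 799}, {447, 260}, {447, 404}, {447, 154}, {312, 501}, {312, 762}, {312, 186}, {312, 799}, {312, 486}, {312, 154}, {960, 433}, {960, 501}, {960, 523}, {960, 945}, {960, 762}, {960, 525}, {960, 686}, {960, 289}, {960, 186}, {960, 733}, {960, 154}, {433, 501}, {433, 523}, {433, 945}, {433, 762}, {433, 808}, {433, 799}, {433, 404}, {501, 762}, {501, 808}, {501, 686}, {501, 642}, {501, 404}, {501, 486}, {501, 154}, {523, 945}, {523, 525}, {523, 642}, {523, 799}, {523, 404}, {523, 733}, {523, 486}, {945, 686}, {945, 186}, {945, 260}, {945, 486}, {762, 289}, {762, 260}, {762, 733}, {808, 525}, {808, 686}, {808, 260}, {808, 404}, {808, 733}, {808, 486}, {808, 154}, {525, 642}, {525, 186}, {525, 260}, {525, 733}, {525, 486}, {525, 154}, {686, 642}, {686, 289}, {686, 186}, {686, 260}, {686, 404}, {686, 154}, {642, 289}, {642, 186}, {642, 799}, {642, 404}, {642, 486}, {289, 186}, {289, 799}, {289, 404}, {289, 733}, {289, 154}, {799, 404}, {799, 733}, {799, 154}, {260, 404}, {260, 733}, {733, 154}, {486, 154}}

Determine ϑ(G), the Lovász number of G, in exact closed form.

sqrt(29)

deg(642) = 14; N(642) = {201, 822, 888, 345, 138, 501, 523, 525, 686, 289, 186, 799, 404, 486}.
Vertex 762 has 14 neighbors: 794, 201, 822, 888, 836, 345, 138, 312, 960, 433, 501, 289, 260, 733.
Vertex 312 has 14 neighbors: 794, 822, 888, 836, 138, 213, 745, 447, 501, 762, 186, 799, 486, 154.
Vertex 836 has 14 neighbors: 794, 822, 345, 213, 312, 523, 945, 762, 686, 289, 260, 404, 486, 154.
29-vertex 14-regular graph: SR(29,14,6,7) — a Paley graph.
spec(A) ≈ [14.0, 2.19258, -3.19258] (distinct, 5 d.p.).
ϑ = −N·λ_min/(λ_max−λ_min) = −29·(-sqrt(29)/2 - 1/2)/(14−(-sqrt(29)/2 - 1/2)) = sqrt(29).
ϑ(G) ≈ 5.38516.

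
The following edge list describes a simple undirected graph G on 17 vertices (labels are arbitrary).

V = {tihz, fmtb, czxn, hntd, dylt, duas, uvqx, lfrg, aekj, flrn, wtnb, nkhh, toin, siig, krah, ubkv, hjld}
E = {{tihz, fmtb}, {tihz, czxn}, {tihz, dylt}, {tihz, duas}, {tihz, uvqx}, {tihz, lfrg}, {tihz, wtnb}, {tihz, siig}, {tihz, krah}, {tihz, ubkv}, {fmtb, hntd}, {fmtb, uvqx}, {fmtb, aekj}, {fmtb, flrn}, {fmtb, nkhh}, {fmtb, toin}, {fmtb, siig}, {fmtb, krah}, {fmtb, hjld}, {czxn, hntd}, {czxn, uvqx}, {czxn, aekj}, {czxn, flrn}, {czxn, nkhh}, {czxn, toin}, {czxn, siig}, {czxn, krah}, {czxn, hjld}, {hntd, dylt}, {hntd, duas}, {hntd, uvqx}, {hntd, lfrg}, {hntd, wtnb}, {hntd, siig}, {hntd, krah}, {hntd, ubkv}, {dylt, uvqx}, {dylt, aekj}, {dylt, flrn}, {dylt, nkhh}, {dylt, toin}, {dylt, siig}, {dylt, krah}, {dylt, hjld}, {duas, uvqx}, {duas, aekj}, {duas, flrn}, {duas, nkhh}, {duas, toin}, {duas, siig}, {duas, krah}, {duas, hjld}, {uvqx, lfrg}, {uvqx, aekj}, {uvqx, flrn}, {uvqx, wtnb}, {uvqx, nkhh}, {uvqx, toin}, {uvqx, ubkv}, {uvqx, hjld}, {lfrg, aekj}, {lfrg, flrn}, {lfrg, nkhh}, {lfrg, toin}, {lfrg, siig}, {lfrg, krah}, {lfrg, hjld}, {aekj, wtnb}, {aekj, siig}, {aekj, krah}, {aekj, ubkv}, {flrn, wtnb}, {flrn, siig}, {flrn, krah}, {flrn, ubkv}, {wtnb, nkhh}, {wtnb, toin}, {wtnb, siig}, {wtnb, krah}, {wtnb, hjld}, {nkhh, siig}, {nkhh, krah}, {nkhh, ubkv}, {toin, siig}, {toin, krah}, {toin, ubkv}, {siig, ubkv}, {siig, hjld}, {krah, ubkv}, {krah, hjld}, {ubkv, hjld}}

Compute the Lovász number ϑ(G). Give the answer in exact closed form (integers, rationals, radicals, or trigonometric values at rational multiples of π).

7

deg(duas) = 10; N(duas) = {tihz, hntd, uvqx, aekj, flrn, nkhh, toin, siig, krah, hjld}.
N(uvqx) = {tihz, fmtb, czxn, hntd, dylt, duas, lfrg, aekj, flrn, wtnb, nkhh, toin, ubkv, hjld}, |N(uvqx)| = 14.
deg(hntd) = 10; N(hntd) = {fmtb, czxn, dylt, duas, uvqx, lfrg, wtnb, siig, krah, ubkv}.
deg(czxn) = 10; N(czxn) = {tihz, hntd, uvqx, aekj, flrn, nkhh, toin, siig, krah, hjld}.
Complete 3-partite, parts [7, 7, 3]: perfect, ϑ = α = 7.
= 7.000000000… (decimal).
Check 7 ≤ 7 ≤ 7: collapsed.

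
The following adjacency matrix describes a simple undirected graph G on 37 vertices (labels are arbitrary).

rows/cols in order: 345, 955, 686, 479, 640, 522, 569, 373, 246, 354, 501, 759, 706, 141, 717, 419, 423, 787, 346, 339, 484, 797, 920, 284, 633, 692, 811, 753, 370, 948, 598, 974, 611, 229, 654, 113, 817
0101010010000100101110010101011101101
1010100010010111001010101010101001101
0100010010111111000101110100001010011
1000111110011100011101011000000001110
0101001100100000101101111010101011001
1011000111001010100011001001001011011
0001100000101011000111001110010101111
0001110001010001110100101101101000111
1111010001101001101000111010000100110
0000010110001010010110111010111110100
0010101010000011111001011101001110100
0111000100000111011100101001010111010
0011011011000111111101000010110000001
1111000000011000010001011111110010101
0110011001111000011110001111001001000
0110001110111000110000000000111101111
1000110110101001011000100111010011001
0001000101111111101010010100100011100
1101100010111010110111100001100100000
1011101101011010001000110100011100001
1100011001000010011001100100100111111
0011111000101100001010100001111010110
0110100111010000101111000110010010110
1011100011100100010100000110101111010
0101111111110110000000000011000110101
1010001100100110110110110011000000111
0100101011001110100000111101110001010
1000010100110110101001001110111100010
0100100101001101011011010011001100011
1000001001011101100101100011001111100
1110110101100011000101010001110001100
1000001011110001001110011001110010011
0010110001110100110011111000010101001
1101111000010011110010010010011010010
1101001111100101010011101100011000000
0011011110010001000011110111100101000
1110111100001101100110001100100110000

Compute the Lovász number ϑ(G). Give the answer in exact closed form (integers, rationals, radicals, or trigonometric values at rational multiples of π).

sqrt(37)

Vertex 569 has 18 neighbors: 479, 640, 501, 706, 717, 419, 339, 484, 797, 633, 692, 811, 948, 974, 229, 654, 113, 817.
N(817) = {345, 955, 686, 640, 522, 569, 373, 706, 141, 419, 423, 339, 484, 633, 692, 370, 974, 611}, |N(817)| = 18.
Vertex 611 has 18 neighbors: 686, 640, 522, 354, 501, 759, 141, 423, 787, 484, 797, 920, 284, 633, 948, 974, 229, 817.
N(246) = {345, 955, 686, 479, 522, 354, 501, 706, 419, 423, 346, 920, 284, 633, 811, 974, 654, 113}, |N(246)| = 18.
G on 37 vertices is 18-regular; SR(37,18,8,9) — a Paley graph.
Distinct eigenvalues (to 4 d.p.): [18.0, 2.5414, -3.5414].
−37·(-sqrt(37)/2 - 1/2) / ((18)−(-sqrt(37)/2 - 1/2)) = sqrt(37) = ϑ(G).
Numerically 6.08276.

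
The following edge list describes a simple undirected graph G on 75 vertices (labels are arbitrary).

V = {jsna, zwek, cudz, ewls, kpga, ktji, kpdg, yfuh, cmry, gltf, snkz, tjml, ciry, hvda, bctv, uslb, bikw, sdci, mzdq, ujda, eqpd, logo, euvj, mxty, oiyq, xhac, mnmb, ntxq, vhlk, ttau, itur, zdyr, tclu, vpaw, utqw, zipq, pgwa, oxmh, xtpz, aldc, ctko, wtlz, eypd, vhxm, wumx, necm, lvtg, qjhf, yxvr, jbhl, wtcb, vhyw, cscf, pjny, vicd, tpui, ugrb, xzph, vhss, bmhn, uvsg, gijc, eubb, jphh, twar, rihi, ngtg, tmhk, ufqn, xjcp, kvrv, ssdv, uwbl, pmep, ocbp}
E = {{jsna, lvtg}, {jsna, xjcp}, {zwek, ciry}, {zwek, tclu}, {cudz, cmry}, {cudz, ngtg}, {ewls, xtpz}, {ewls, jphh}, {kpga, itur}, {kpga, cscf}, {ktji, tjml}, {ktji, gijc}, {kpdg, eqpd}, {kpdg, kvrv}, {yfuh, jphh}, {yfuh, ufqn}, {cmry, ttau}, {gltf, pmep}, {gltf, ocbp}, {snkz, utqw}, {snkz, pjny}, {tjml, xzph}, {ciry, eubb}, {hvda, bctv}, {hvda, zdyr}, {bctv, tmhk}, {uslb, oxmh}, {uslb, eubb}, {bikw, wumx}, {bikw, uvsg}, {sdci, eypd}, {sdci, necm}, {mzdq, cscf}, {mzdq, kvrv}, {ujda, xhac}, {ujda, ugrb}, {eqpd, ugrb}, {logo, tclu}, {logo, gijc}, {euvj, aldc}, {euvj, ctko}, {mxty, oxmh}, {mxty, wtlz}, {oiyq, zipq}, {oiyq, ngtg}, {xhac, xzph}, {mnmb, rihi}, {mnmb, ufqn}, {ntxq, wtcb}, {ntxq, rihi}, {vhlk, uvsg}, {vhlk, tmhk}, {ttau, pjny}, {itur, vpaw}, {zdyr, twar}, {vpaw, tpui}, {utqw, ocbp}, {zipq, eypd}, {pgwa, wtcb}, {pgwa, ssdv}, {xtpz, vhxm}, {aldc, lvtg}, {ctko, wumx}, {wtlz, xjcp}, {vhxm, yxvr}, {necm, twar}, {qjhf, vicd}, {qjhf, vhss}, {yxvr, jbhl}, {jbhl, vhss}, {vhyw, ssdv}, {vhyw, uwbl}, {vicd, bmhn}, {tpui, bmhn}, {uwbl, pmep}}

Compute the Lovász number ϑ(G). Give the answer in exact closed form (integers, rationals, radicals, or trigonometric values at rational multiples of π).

75*cos(pi/75)/(cos(pi/75) + 1)

Vertex cscf has 2 neighbors: kpga, mzdq.
deg(ugrb) = 2; N(ugrb) = {ujda, eqpd}.
deg(eqpd) = 2; N(eqpd) = {kpdg, ugrb}.
Vertex wtlz has 2 neighbors: mxty, xjcp.
75-vertex 2-regular graph: this is C_{75}, the 75-cycle.
A has 38 distinct eigenvalues ≈ [2.0, 1.993, 1.972, 1.9372, 1.8888, 1.8271, 1.7526, 1.6658, 1.5674, 1.4579, 1.3383, 1.2092, 1.0717, 0.9266, 0.775, 0.618, 0.4567, 0.2922, 0.1256, -0.0419, -0.2091, -0.3748, -0.5378, -0.6971, -0.8516, -1.0, -1.1414, -1.2748, -1.3993, -1.514, -1.618, -1.7107, -1.7914, -1.8596, -1.9146, -1.9563, -1.9842, -1.9982].
−75·(-2*cos(pi/75)) / ((2)−(-2*cos(pi/75))) = 75*cos(pi/75)/(cos(pi/75) + 1) = ϑ(G).
≈ 37.48355 (to 5 d.p.).
Check 37 ≤ 75*cos(pi/75)/(cos(pi/75) + 1) ≤ 38: both strict.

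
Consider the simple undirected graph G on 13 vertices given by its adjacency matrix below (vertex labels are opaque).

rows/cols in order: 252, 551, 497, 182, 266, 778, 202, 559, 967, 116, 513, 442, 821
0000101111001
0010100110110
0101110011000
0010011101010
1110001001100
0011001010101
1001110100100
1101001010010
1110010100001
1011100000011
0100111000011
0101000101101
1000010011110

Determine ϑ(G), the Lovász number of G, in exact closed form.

N(821) = {252, 778, 967, 116, 513, 442}, |N(821)| = 6.
N(497) = {551, 182, 266, 778, 967, 116}, |N(497)| = 6.
N(778) = {497, 182, 202, 967, 513, 821}, |N(778)| = 6.
deg(182) = 6; N(182) = {497, 778, 202, 559, 116, 442}.
Every vertex has degree 6 (N=13); strongly regular (13,6,2,3).
The 3 distinct eigenvalues: [6.0, 1.302776, -2.302776].
Lovász (edge-transitive): ϑ = −13·(-sqrt(13)/2 - 1/2)/((6)−(-sqrt(13)/2 - 1/2)) = sqrt(13).
≈ 3.60555 (to 5 d.p.).

sqrt(13)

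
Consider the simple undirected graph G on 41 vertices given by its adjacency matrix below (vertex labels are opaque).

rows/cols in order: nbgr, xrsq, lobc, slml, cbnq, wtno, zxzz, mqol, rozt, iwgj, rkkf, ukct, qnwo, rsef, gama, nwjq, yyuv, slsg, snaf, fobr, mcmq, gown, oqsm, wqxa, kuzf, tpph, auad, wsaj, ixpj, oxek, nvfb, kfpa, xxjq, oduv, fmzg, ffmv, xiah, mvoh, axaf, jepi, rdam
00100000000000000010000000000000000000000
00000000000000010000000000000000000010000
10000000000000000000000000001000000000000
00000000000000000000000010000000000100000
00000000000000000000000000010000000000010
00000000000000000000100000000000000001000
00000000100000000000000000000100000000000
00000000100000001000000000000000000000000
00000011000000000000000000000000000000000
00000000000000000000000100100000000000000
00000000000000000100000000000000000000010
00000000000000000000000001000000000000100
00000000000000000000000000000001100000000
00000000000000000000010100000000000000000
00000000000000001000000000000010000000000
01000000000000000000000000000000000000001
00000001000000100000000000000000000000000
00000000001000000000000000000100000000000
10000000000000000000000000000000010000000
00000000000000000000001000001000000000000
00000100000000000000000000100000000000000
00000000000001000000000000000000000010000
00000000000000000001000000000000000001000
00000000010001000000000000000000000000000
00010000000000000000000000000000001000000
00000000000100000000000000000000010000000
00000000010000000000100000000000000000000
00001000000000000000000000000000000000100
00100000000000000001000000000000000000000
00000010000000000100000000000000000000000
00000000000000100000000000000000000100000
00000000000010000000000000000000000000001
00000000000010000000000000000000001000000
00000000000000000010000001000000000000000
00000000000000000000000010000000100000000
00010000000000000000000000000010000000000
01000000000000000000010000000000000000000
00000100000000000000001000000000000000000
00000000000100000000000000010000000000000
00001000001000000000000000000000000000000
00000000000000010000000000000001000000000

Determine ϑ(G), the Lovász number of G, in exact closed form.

N(snaf) = {nbgr, oduv}, |N(snaf)| = 2.
N(slsg) = {rkkf, oxek}, |N(slsg)| = 2.
Vertex nbgr has 2 neighbors: lobc, snaf.
deg(nwjq) = 2; N(nwjq) = {xrsq, rdam}.
Regular of degree 2 on 41 vertices: this is C_{41}, the 41-cycle.
spec(A) ≈ [2.0, 1.977, 1.907, 1.792, 1.636, 1.441, 1.212, 0.955, 0.676, 0.381, 0.077, -0.229, -0.53, -0.818, -1.087, -1.331, -1.543, -1.719, -1.855, -1.947, -1.994] (distinct, 3 d.p.).
−41·(-2*cos(pi/41)) / ((2)−(-2*cos(pi/41))) = 41*cos(pi/41)/(cos(pi/41) + 1) = ϑ(G).
= 20.4699… (decimal).
α=20, χ(Ḡ)=21; ϑ=41*cos(pi/41)/(cos(pi/41) + 1) lies between (both strict).

41*cos(pi/41)/(cos(pi/41) + 1)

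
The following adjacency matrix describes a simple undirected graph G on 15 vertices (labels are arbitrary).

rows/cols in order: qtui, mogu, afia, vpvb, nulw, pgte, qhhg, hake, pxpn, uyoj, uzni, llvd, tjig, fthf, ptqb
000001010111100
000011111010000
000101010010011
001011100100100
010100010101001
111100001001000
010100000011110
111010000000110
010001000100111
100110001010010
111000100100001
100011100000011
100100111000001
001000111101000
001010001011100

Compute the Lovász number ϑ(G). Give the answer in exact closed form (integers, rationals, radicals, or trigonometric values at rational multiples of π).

5

N(mogu) = {nulw, pgte, qhhg, hake, pxpn, uzni}, |N(mogu)| = 6.
deg(afia) = 6; N(afia) = {vpvb, pgte, hake, uzni, fthf, ptqb}.
Vertex uyoj has 6 neighbors: qtui, vpvb, nulw, pxpn, uzni, fthf.
N(ptqb) = {afia, nulw, pxpn, uzni, llvd, tjig}, |N(ptqb)| = 6.
Every vertex has degree 6 (N=15); Kneser-type, 2-subsets of [6].
The 3 distinct eigenvalues: [6.0, 1.0, -3.0].
−15·(-3) / ((6)−(-3)) = 5 = ϑ(G).
= 5.000000000… (decimal).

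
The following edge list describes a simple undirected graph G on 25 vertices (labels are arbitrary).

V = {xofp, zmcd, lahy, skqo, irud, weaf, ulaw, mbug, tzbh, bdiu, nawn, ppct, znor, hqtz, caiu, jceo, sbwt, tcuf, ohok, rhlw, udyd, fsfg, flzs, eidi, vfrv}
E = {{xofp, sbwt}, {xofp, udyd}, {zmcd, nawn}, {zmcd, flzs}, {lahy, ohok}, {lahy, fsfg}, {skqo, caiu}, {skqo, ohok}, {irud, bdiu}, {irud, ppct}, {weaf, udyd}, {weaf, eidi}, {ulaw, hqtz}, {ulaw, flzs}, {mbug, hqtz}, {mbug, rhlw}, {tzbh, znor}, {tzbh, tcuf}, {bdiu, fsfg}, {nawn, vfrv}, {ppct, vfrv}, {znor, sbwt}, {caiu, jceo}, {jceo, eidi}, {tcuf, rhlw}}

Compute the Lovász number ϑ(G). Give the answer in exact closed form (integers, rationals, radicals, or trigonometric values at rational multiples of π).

25*cos(pi/25)/(cos(pi/25) + 1)

Vertex irud has 2 neighbors: bdiu, ppct.
Vertex skqo has 2 neighbors: caiu, ohok.
N(xofp) = {sbwt, udyd}, |N(xofp)| = 2.
deg(udyd) = 2; N(udyd) = {xofp, weaf}.
Regular of degree 2 on 25 vertices: a single 25-cycle (edge-transitive).
The 13 distinct eigenvalues: [2.0, 1.937, 1.753, 1.458, 1.072, 0.618, 0.126, -0.375, -0.852, -1.275, -1.618, -1.86, -1.984].
Lovász (edge-transitive): ϑ = −25·(-2*cos(pi/25))/((2)−(-2*cos(pi/25))) = 25*cos(pi/25)/(cos(pi/25) + 1).
ϑ(G) ≈ 12.450522.
Sandwich: α(G)=12 ≤ ϑ(G)=25*cos(pi/25)/(cos(pi/25) + 1) ≤ χ(Ḡ)=13 (both strict).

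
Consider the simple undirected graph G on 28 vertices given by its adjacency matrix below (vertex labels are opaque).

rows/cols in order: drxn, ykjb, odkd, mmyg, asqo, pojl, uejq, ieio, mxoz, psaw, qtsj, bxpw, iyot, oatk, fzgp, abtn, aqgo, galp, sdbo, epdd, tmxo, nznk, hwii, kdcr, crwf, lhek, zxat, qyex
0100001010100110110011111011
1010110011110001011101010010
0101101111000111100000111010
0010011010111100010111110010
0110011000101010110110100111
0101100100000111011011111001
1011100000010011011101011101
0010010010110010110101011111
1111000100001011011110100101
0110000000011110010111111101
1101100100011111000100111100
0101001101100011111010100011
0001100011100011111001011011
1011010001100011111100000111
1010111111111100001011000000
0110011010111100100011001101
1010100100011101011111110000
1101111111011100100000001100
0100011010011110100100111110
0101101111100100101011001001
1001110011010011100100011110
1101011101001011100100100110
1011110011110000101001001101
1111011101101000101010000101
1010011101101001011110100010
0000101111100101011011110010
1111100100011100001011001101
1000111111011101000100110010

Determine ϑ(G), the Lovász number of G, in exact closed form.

deg(galp) = 15; N(galp) = {drxn, ykjb, mmyg, asqo, pojl, uejq, ieio, mxoz, psaw, bxpw, iyot, oatk, aqgo, crwf, lhek}.
deg(zxat) = 15; N(zxat) = {drxn, ykjb, odkd, mmyg, asqo, ieio, bxpw, iyot, oatk, sdbo, tmxo, nznk, crwf, lhek, qyex}.
deg(qyex) = 15; N(qyex) = {drxn, asqo, pojl, uejq, ieio, mxoz, psaw, bxpw, iyot, oatk, abtn, epdd, hwii, kdcr, zxat}.
deg(psaw) = 15; N(psaw) = {ykjb, odkd, bxpw, iyot, oatk, fzgp, galp, epdd, tmxo, nznk, hwii, kdcr, crwf, lhek, qyex}.
Every vertex has degree 15 (N=28); this is K(8,2), the Kneser graph.
Distinct eigenvalues (to 5 d.p.): [15.0, 1.0, -5.0].
ϑ = −N·λ_min/(λ_max−λ_min) = −28·(-5)/(15−(-5)) = 7.
Numerically 7.000000000.

7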